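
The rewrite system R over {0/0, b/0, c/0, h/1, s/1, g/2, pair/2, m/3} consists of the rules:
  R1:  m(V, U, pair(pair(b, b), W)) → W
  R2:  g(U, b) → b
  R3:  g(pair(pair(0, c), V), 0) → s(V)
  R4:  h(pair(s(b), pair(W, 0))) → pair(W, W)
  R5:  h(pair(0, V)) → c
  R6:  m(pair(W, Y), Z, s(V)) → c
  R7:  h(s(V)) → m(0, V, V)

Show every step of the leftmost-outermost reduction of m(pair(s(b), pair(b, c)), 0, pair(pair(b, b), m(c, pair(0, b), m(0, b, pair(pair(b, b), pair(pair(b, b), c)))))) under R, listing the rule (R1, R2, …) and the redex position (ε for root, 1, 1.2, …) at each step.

1. m(pair(s(b), pair(b, c)), 0, pair(pair(b, b), m(c, pair(0, b), m(0, b, pair(pair(b, b), pair(pair(b, b), c))))))  →  m(c, pair(0, b), m(0, b, pair(pair(b, b), pair(pair(b, b), c))))   [R1 at ε]
2. m(c, pair(0, b), m(0, b, pair(pair(b, b), pair(pair(b, b), c))))  →  m(c, pair(0, b), pair(pair(b, b), c))   [R1 at 3]
3. m(c, pair(0, b), pair(pair(b, b), c))  →  c   [R1 at ε]

c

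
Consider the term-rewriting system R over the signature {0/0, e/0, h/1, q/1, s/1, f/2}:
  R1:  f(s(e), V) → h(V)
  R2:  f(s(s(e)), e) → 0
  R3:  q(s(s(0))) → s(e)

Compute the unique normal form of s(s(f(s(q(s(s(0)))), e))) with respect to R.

1. s(s(f(s(q(s(s(0)))), e)))  →  s(s(f(s(s(e)), e)))   [R3 at 1.1.1.1]
2. s(s(f(s(s(e)), e)))  →  s(s(0))   [R2 at 1.1]

s(s(0))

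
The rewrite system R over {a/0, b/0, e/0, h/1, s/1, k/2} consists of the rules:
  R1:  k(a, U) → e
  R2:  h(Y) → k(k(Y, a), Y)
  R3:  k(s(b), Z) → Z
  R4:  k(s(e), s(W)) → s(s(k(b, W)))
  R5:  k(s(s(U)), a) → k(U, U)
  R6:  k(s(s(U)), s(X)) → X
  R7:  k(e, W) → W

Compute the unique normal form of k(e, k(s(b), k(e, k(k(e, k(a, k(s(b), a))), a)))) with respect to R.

a

1. k(e, k(s(b), k(e, k(k(e, k(a, k(s(b), a))), a))))  →  k(s(b), k(e, k(k(e, k(a, k(s(b), a))), a)))   [R7 at ε]
2. k(s(b), k(e, k(k(e, k(a, k(s(b), a))), a)))  →  k(e, k(k(e, k(a, k(s(b), a))), a))   [R3 at ε]
3. k(e, k(k(e, k(a, k(s(b), a))), a))  →  k(k(e, k(a, k(s(b), a))), a)   [R7 at ε]
4. k(k(e, k(a, k(s(b), a))), a)  →  k(k(a, k(s(b), a)), a)   [R7 at 1]
5. k(k(a, k(s(b), a)), a)  →  k(e, a)   [R1 at 1]
6. k(e, a)  →  a   [R7 at ε]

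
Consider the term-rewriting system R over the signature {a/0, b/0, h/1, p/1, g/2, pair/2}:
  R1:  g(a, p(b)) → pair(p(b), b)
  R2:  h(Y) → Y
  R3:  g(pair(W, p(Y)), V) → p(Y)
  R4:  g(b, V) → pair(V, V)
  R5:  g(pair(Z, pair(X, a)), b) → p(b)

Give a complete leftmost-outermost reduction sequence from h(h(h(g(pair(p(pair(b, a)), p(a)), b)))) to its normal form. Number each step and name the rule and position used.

p(a)

1. h(h(h(g(pair(p(pair(b, a)), p(a)), b))))  →  h(h(g(pair(p(pair(b, a)), p(a)), b)))   [R2 at ε]
2. h(h(g(pair(p(pair(b, a)), p(a)), b)))  →  h(g(pair(p(pair(b, a)), p(a)), b))   [R2 at ε]
3. h(g(pair(p(pair(b, a)), p(a)), b))  →  g(pair(p(pair(b, a)), p(a)), b)   [R2 at ε]
4. g(pair(p(pair(b, a)), p(a)), b)  →  p(a)   [R3 at ε]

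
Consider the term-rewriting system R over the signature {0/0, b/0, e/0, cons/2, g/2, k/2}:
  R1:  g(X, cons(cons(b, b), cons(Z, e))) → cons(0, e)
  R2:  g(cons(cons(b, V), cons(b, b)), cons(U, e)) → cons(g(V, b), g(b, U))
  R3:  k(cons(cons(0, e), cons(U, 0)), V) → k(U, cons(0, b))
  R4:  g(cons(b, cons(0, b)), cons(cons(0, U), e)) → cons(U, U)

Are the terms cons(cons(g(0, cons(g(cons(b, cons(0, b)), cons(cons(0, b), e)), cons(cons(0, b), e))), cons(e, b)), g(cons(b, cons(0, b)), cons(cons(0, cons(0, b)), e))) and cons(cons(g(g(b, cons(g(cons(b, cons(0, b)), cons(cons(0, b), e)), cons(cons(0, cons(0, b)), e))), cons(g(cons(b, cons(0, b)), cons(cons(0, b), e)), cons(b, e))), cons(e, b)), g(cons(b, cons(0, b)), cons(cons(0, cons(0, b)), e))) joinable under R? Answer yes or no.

Reduce t₁ = cons(cons(g(0, cons(g(cons(b, cons(0, b)), cons(cons(0, b), e)), cons(cons(0, b), e))), cons(e, b)), g(cons(b, cons(0, b)), cons(cons(0, cons(0, b)), e))):
1. cons(cons(g(0, cons(g(cons(b, cons(0, b)), cons(cons(0, b), e)), cons(cons(0, b), e))), cons(e, b)), g(cons(b, cons(0, b)), cons(cons(0, cons(0, b)), e)))  →  cons(cons(g(0, cons(cons(b, b), cons(cons(0, b), e))), cons(e, b)), g(cons(b, cons(0, b)), cons(cons(0, cons(0, b)), e)))   [R4 at 1.1.2.1]
2. cons(cons(g(0, cons(cons(b, b), cons(cons(0, b), e))), cons(e, b)), g(cons(b, cons(0, b)), cons(cons(0, cons(0, b)), e)))  →  cons(cons(cons(0, e), cons(e, b)), g(cons(b, cons(0, b)), cons(cons(0, cons(0, b)), e)))   [R1 at 1.1]
3. cons(cons(cons(0, e), cons(e, b)), g(cons(b, cons(0, b)), cons(cons(0, cons(0, b)), e)))  →  cons(cons(cons(0, e), cons(e, b)), cons(cons(0, b), cons(0, b)))   [R4 at 2]

Reduce t₂ = cons(cons(g(g(b, cons(g(cons(b, cons(0, b)), cons(cons(0, b), e)), cons(cons(0, cons(0, b)), e))), cons(g(cons(b, cons(0, b)), cons(cons(0, b), e)), cons(b, e))), cons(e, b)), g(cons(b, cons(0, b)), cons(cons(0, cons(0, b)), e))):
1. cons(cons(g(g(b, cons(g(cons(b, cons(0, b)), cons(cons(0, b), e)), cons(cons(0, cons(0, b)), e))), cons(g(cons(b, cons(0, b)), cons(cons(0, b), e)), cons(b, e))), cons(e, b)), g(cons(b, cons(0, b)), cons(cons(0, cons(0, b)), e)))  →  cons(cons(g(g(b, cons(cons(b, b), cons(cons(0, cons(0, b)), e))), cons(g(cons(b, cons(0, b)), cons(cons(0, b), e)), cons(b, e))), cons(e, b)), g(cons(b, cons(0, b)), cons(cons(0, cons(0, b)), e)))   [R4 at 1.1.1.2.1]
2. cons(cons(g(g(b, cons(cons(b, b), cons(cons(0, cons(0, b)), e))), cons(g(cons(b, cons(0, b)), cons(cons(0, b), e)), cons(b, e))), cons(e, b)), g(cons(b, cons(0, b)), cons(cons(0, cons(0, b)), e)))  →  cons(cons(g(cons(0, e), cons(g(cons(b, cons(0, b)), cons(cons(0, b), e)), cons(b, e))), cons(e, b)), g(cons(b, cons(0, b)), cons(cons(0, cons(0, b)), e)))   [R1 at 1.1.1]
3. cons(cons(g(cons(0, e), cons(g(cons(b, cons(0, b)), cons(cons(0, b), e)), cons(b, e))), cons(e, b)), g(cons(b, cons(0, b)), cons(cons(0, cons(0, b)), e)))  →  cons(cons(g(cons(0, e), cons(cons(b, b), cons(b, e))), cons(e, b)), g(cons(b, cons(0, b)), cons(cons(0, cons(0, b)), e)))   [R4 at 1.1.2.1]
4. cons(cons(g(cons(0, e), cons(cons(b, b), cons(b, e))), cons(e, b)), g(cons(b, cons(0, b)), cons(cons(0, cons(0, b)), e)))  →  cons(cons(cons(0, e), cons(e, b)), g(cons(b, cons(0, b)), cons(cons(0, cons(0, b)), e)))   [R1 at 1.1]
5. cons(cons(cons(0, e), cons(e, b)), g(cons(b, cons(0, b)), cons(cons(0, cons(0, b)), e)))  →  cons(cons(cons(0, e), cons(e, b)), cons(cons(0, b), cons(0, b)))   [R4 at 2]

yes — NF(t₁) = cons(cons(cons(0, e), cons(e, b)), cons(cons(0, b), cons(0, b))), NF(t₂) = cons(cons(cons(0, e), cons(e, b)), cons(cons(0, b), cons(0, b)))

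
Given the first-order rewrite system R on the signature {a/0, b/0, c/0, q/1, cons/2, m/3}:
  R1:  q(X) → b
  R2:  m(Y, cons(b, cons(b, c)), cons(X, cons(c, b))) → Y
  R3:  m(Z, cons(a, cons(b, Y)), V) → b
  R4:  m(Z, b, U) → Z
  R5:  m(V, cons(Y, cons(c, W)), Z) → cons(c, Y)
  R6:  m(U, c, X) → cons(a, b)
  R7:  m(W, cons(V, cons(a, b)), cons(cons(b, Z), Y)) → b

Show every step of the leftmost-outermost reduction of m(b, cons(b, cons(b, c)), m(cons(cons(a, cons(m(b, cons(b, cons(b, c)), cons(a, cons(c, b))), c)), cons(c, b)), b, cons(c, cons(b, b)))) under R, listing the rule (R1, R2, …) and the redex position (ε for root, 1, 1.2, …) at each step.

1. m(b, cons(b, cons(b, c)), m(cons(cons(a, cons(m(b, cons(b, cons(b, c)), cons(a, cons(c, b))), c)), cons(c, b)), b, cons(c, cons(b, b))))  →  m(b, cons(b, cons(b, c)), cons(cons(a, cons(m(b, cons(b, cons(b, c)), cons(a, cons(c, b))), c)), cons(c, b)))   [R4 at 3]
2. m(b, cons(b, cons(b, c)), cons(cons(a, cons(m(b, cons(b, cons(b, c)), cons(a, cons(c, b))), c)), cons(c, b)))  →  b   [R2 at ε]

b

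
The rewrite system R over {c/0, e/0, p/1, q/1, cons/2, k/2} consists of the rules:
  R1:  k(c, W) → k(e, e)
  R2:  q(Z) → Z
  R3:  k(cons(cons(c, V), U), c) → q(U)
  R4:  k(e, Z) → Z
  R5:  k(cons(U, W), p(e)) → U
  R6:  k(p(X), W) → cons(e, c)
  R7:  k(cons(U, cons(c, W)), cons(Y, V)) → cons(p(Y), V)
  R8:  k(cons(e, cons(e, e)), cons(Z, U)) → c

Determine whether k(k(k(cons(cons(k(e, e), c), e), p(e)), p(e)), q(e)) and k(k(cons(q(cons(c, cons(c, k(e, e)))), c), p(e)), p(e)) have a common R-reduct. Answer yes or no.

no — NF(t₁) = e, NF(t₂) = c

Reduce t₁ = k(k(k(cons(cons(k(e, e), c), e), p(e)), p(e)), q(e)):
1. k(k(k(cons(cons(k(e, e), c), e), p(e)), p(e)), q(e))  →  k(k(cons(k(e, e), c), p(e)), q(e))   [R5 at 1.1]
2. k(k(cons(k(e, e), c), p(e)), q(e))  →  k(k(e, e), q(e))   [R5 at 1]
3. k(k(e, e), q(e))  →  k(e, q(e))   [R4 at 1]
4. k(e, q(e))  →  q(e)   [R4 at ε]
5. q(e)  →  e   [R2 at ε]

Reduce t₂ = k(k(cons(q(cons(c, cons(c, k(e, e)))), c), p(e)), p(e)):
1. k(k(cons(q(cons(c, cons(c, k(e, e)))), c), p(e)), p(e))  →  k(q(cons(c, cons(c, k(e, e)))), p(e))   [R5 at 1]
2. k(q(cons(c, cons(c, k(e, e)))), p(e))  →  k(cons(c, cons(c, k(e, e))), p(e))   [R2 at 1]
3. k(cons(c, cons(c, k(e, e))), p(e))  →  c   [R5 at ε]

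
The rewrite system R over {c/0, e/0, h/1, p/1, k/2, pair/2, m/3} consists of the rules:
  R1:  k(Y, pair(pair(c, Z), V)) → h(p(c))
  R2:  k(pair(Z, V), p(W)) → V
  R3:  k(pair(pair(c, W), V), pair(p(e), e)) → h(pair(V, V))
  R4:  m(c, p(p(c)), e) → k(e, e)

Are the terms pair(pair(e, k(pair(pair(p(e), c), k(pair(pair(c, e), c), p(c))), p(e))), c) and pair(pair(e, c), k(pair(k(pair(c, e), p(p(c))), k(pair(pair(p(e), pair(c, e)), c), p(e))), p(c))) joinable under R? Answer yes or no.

Reduce t₁ = pair(pair(e, k(pair(pair(p(e), c), k(pair(pair(c, e), c), p(c))), p(e))), c):
1. pair(pair(e, k(pair(pair(p(e), c), k(pair(pair(c, e), c), p(c))), p(e))), c)  →  pair(pair(e, k(pair(pair(c, e), c), p(c))), c)   [R2 at 1.2]
2. pair(pair(e, k(pair(pair(c, e), c), p(c))), c)  →  pair(pair(e, c), c)   [R2 at 1.2]

Reduce t₂ = pair(pair(e, c), k(pair(k(pair(c, e), p(p(c))), k(pair(pair(p(e), pair(c, e)), c), p(e))), p(c))):
1. pair(pair(e, c), k(pair(k(pair(c, e), p(p(c))), k(pair(pair(p(e), pair(c, e)), c), p(e))), p(c)))  →  pair(pair(e, c), k(pair(pair(p(e), pair(c, e)), c), p(e)))   [R2 at 2]
2. pair(pair(e, c), k(pair(pair(p(e), pair(c, e)), c), p(e)))  →  pair(pair(e, c), c)   [R2 at 2]

yes — NF(t₁) = pair(pair(e, c), c), NF(t₂) = pair(pair(e, c), c)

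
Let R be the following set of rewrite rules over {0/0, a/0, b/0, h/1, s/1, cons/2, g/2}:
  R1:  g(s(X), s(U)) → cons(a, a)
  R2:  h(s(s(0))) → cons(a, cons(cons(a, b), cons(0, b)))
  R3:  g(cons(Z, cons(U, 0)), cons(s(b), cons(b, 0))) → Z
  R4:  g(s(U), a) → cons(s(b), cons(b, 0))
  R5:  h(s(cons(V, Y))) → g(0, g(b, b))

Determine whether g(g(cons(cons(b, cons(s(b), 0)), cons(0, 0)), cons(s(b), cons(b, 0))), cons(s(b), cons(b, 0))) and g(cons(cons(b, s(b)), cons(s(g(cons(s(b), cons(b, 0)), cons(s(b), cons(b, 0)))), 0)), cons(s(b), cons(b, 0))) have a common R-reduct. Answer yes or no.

Reduce t₁ = g(g(cons(cons(b, cons(s(b), 0)), cons(0, 0)), cons(s(b), cons(b, 0))), cons(s(b), cons(b, 0))):
1. g(g(cons(cons(b, cons(s(b), 0)), cons(0, 0)), cons(s(b), cons(b, 0))), cons(s(b), cons(b, 0)))  →  g(cons(b, cons(s(b), 0)), cons(s(b), cons(b, 0)))   [R3 at 1]
2. g(cons(b, cons(s(b), 0)), cons(s(b), cons(b, 0)))  →  b   [R3 at ε]

Reduce t₂ = g(cons(cons(b, s(b)), cons(s(g(cons(s(b), cons(b, 0)), cons(s(b), cons(b, 0)))), 0)), cons(s(b), cons(b, 0))):
1. g(cons(cons(b, s(b)), cons(s(g(cons(s(b), cons(b, 0)), cons(s(b), cons(b, 0)))), 0)), cons(s(b), cons(b, 0)))  →  cons(b, s(b))   [R3 at ε]

no — NF(t₁) = b, NF(t₂) = cons(b, s(b))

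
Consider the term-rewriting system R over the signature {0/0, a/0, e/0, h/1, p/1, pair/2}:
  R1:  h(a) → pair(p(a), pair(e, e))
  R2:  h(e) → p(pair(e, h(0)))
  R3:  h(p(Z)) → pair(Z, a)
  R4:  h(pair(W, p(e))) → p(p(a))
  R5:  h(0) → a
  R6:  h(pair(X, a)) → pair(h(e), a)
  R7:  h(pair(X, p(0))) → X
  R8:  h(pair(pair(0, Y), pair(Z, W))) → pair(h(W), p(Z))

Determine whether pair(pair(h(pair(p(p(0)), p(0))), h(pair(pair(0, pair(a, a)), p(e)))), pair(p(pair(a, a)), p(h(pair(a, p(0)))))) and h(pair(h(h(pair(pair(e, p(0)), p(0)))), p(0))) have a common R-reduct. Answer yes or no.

Reduce t₁ = pair(pair(h(pair(p(p(0)), p(0))), h(pair(pair(0, pair(a, a)), p(e)))), pair(p(pair(a, a)), p(h(pair(a, p(0)))))):
1. pair(pair(h(pair(p(p(0)), p(0))), h(pair(pair(0, pair(a, a)), p(e)))), pair(p(pair(a, a)), p(h(pair(a, p(0))))))  →  pair(pair(p(p(0)), h(pair(pair(0, pair(a, a)), p(e)))), pair(p(pair(a, a)), p(h(pair(a, p(0))))))   [R7 at 1.1]
2. pair(pair(p(p(0)), h(pair(pair(0, pair(a, a)), p(e)))), pair(p(pair(a, a)), p(h(pair(a, p(0))))))  →  pair(pair(p(p(0)), p(p(a))), pair(p(pair(a, a)), p(h(pair(a, p(0))))))   [R4 at 1.2]
3. pair(pair(p(p(0)), p(p(a))), pair(p(pair(a, a)), p(h(pair(a, p(0))))))  →  pair(pair(p(p(0)), p(p(a))), pair(p(pair(a, a)), p(a)))   [R7 at 2.2.1]

Reduce t₂ = h(pair(h(h(pair(pair(e, p(0)), p(0)))), p(0))):
1. h(pair(h(h(pair(pair(e, p(0)), p(0)))), p(0)))  →  h(h(pair(pair(e, p(0)), p(0))))   [R7 at ε]
2. h(h(pair(pair(e, p(0)), p(0))))  →  h(pair(e, p(0)))   [R7 at 1]
3. h(pair(e, p(0)))  →  e   [R7 at ε]

no — NF(t₁) = pair(pair(p(p(0)), p(p(a))), pair(p(pair(a, a)), p(a))), NF(t₂) = e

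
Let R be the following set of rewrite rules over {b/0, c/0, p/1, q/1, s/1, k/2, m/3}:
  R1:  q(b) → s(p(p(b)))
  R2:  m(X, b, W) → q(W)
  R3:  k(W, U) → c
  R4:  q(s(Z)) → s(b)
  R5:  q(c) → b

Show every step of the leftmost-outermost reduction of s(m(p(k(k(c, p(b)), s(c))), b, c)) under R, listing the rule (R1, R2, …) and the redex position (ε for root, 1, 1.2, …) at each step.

1. s(m(p(k(k(c, p(b)), s(c))), b, c))  →  s(q(c))   [R2 at 1]
2. s(q(c))  →  s(b)   [R5 at 1]

s(b)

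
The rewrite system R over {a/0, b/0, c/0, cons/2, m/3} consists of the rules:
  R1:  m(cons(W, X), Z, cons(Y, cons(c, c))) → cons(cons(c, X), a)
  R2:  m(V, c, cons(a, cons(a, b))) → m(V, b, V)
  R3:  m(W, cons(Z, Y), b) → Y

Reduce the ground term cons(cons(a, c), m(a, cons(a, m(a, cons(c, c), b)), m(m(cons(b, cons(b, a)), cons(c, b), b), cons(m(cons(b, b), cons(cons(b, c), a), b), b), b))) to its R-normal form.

cons(cons(a, c), c)

1. cons(cons(a, c), m(a, cons(a, m(a, cons(c, c), b)), m(m(cons(b, cons(b, a)), cons(c, b), b), cons(m(cons(b, b), cons(cons(b, c), a), b), b), b)))  →  cons(cons(a, c), m(a, cons(a, c), m(m(cons(b, cons(b, a)), cons(c, b), b), cons(m(cons(b, b), cons(cons(b, c), a), b), b), b)))   [R3 at 2.2.2]
2. cons(cons(a, c), m(a, cons(a, c), m(m(cons(b, cons(b, a)), cons(c, b), b), cons(m(cons(b, b), cons(cons(b, c), a), b), b), b)))  →  cons(cons(a, c), m(a, cons(a, c), b))   [R3 at 2.3]
3. cons(cons(a, c), m(a, cons(a, c), b))  →  cons(cons(a, c), c)   [R3 at 2]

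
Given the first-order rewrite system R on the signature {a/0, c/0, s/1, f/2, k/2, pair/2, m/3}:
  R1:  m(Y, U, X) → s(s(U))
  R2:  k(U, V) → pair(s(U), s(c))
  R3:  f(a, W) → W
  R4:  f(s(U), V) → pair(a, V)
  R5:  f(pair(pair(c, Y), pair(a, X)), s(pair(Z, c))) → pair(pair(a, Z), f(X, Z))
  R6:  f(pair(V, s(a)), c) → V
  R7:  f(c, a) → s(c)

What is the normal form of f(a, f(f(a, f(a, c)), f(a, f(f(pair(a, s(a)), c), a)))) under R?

1. f(a, f(f(a, f(a, c)), f(a, f(f(pair(a, s(a)), c), a))))  →  f(f(a, f(a, c)), f(a, f(f(pair(a, s(a)), c), a)))   [R3 at ε]
2. f(f(a, f(a, c)), f(a, f(f(pair(a, s(a)), c), a)))  →  f(f(a, c), f(a, f(f(pair(a, s(a)), c), a)))   [R3 at 1]
3. f(f(a, c), f(a, f(f(pair(a, s(a)), c), a)))  →  f(c, f(a, f(f(pair(a, s(a)), c), a)))   [R3 at 1]
4. f(c, f(a, f(f(pair(a, s(a)), c), a)))  →  f(c, f(f(pair(a, s(a)), c), a))   [R3 at 2]
5. f(c, f(f(pair(a, s(a)), c), a))  →  f(c, f(a, a))   [R6 at 2.1]
6. f(c, f(a, a))  →  f(c, a)   [R3 at 2]
7. f(c, a)  →  s(c)   [R7 at ε]

s(c)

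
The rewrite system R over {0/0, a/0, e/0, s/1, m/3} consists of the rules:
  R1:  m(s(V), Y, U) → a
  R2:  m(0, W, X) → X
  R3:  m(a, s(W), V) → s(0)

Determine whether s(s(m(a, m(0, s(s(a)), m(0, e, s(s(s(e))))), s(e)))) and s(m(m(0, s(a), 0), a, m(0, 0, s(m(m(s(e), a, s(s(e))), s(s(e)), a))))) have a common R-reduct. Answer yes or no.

yes — NF(t₁) = s(s(s(0))), NF(t₂) = s(s(s(0)))

Reduce t₁ = s(s(m(a, m(0, s(s(a)), m(0, e, s(s(s(e))))), s(e)))):
1. s(s(m(a, m(0, s(s(a)), m(0, e, s(s(s(e))))), s(e))))  →  s(s(m(a, m(0, e, s(s(s(e)))), s(e))))   [R2 at 1.1.2]
2. s(s(m(a, m(0, e, s(s(s(e)))), s(e))))  →  s(s(m(a, s(s(s(e))), s(e))))   [R2 at 1.1.2]
3. s(s(m(a, s(s(s(e))), s(e))))  →  s(s(s(0)))   [R3 at 1.1]

Reduce t₂ = s(m(m(0, s(a), 0), a, m(0, 0, s(m(m(s(e), a, s(s(e))), s(s(e)), a))))):
1. s(m(m(0, s(a), 0), a, m(0, 0, s(m(m(s(e), a, s(s(e))), s(s(e)), a)))))  →  s(m(0, a, m(0, 0, s(m(m(s(e), a, s(s(e))), s(s(e)), a)))))   [R2 at 1.1]
2. s(m(0, a, m(0, 0, s(m(m(s(e), a, s(s(e))), s(s(e)), a)))))  →  s(m(0, 0, s(m(m(s(e), a, s(s(e))), s(s(e)), a))))   [R2 at 1]
3. s(m(0, 0, s(m(m(s(e), a, s(s(e))), s(s(e)), a))))  →  s(s(m(m(s(e), a, s(s(e))), s(s(e)), a)))   [R2 at 1]
4. s(s(m(m(s(e), a, s(s(e))), s(s(e)), a)))  →  s(s(m(a, s(s(e)), a)))   [R1 at 1.1.1]
5. s(s(m(a, s(s(e)), a)))  →  s(s(s(0)))   [R3 at 1.1]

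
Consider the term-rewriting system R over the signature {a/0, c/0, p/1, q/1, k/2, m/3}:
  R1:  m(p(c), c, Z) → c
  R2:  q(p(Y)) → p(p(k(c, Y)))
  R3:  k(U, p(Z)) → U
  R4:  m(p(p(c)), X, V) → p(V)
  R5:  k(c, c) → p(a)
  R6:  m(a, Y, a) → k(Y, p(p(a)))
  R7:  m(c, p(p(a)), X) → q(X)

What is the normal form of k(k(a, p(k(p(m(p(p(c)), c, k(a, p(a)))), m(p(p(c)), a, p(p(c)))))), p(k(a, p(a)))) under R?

a

1. k(k(a, p(k(p(m(p(p(c)), c, k(a, p(a)))), m(p(p(c)), a, p(p(c)))))), p(k(a, p(a))))  →  k(a, p(k(p(m(p(p(c)), c, k(a, p(a)))), m(p(p(c)), a, p(p(c))))))   [R3 at ε]
2. k(a, p(k(p(m(p(p(c)), c, k(a, p(a)))), m(p(p(c)), a, p(p(c))))))  →  a   [R3 at ε]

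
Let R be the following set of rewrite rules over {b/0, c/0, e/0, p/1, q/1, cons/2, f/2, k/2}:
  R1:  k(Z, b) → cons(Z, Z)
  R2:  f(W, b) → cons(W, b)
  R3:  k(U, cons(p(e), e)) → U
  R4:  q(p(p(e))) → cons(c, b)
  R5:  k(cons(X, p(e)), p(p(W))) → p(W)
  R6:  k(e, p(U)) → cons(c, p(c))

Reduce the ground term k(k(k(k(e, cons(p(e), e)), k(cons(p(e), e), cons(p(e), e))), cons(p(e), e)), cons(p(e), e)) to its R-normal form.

1. k(k(k(k(e, cons(p(e), e)), k(cons(p(e), e), cons(p(e), e))), cons(p(e), e)), cons(p(e), e))  →  k(k(k(e, cons(p(e), e)), k(cons(p(e), e), cons(p(e), e))), cons(p(e), e))   [R3 at ε]
2. k(k(k(e, cons(p(e), e)), k(cons(p(e), e), cons(p(e), e))), cons(p(e), e))  →  k(k(e, cons(p(e), e)), k(cons(p(e), e), cons(p(e), e)))   [R3 at ε]
3. k(k(e, cons(p(e), e)), k(cons(p(e), e), cons(p(e), e)))  →  k(e, k(cons(p(e), e), cons(p(e), e)))   [R3 at 1]
4. k(e, k(cons(p(e), e), cons(p(e), e)))  →  k(e, cons(p(e), e))   [R3 at 2]
5. k(e, cons(p(e), e))  →  e   [R3 at ε]

e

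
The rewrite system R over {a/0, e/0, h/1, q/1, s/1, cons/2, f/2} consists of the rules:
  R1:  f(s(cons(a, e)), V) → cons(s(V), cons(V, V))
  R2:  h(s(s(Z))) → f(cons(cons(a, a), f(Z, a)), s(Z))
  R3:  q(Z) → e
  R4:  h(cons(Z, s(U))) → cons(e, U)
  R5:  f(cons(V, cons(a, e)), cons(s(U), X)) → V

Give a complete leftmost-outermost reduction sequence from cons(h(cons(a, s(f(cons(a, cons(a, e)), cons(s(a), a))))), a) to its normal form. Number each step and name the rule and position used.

1. cons(h(cons(a, s(f(cons(a, cons(a, e)), cons(s(a), a))))), a)  →  cons(cons(e, f(cons(a, cons(a, e)), cons(s(a), a))), a)   [R4 at 1]
2. cons(cons(e, f(cons(a, cons(a, e)), cons(s(a), a))), a)  →  cons(cons(e, a), a)   [R5 at 1.2]

cons(cons(e, a), a)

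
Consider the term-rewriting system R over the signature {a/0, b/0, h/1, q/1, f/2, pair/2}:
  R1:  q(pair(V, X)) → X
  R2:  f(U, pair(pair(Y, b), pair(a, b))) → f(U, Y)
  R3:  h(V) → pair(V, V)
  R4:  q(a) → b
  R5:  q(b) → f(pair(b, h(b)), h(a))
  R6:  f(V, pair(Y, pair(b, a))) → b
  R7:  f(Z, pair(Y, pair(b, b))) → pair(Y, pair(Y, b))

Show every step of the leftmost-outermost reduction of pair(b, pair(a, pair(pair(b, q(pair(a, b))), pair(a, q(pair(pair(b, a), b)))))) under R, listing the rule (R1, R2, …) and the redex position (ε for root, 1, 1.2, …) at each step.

pair(b, pair(a, pair(pair(b, b), pair(a, b))))

1. pair(b, pair(a, pair(pair(b, q(pair(a, b))), pair(a, q(pair(pair(b, a), b))))))  →  pair(b, pair(a, pair(pair(b, b), pair(a, q(pair(pair(b, a), b))))))   [R1 at 2.2.1.2]
2. pair(b, pair(a, pair(pair(b, b), pair(a, q(pair(pair(b, a), b))))))  →  pair(b, pair(a, pair(pair(b, b), pair(a, b))))   [R1 at 2.2.2.2]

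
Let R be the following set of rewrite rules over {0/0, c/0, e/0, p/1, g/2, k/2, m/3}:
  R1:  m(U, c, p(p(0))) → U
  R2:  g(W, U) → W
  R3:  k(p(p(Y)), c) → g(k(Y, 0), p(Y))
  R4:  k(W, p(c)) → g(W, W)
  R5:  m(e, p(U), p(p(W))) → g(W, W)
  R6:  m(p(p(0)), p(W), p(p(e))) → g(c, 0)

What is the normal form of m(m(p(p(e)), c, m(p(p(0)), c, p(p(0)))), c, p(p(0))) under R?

p(p(e))

1. m(m(p(p(e)), c, m(p(p(0)), c, p(p(0)))), c, p(p(0)))  →  m(p(p(e)), c, m(p(p(0)), c, p(p(0))))   [R1 at ε]
2. m(p(p(e)), c, m(p(p(0)), c, p(p(0))))  →  m(p(p(e)), c, p(p(0)))   [R1 at 3]
3. m(p(p(e)), c, p(p(0)))  →  p(p(e))   [R1 at ε]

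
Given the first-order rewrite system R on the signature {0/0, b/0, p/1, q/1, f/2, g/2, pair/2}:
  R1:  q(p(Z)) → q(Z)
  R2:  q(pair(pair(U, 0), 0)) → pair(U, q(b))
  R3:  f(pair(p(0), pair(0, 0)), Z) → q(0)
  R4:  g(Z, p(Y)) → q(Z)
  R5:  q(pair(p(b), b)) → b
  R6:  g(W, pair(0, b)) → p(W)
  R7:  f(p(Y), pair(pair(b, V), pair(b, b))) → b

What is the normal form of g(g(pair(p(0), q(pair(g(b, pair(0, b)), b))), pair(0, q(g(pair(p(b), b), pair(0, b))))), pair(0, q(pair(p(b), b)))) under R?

p(p(pair(p(0), b)))

1. g(g(pair(p(0), q(pair(g(b, pair(0, b)), b))), pair(0, q(g(pair(p(b), b), pair(0, b))))), pair(0, q(pair(p(b), b))))  →  g(g(pair(p(0), q(pair(p(b), b))), pair(0, q(g(pair(p(b), b), pair(0, b))))), pair(0, q(pair(p(b), b))))   [R6 at 1.1.2.1.1]
2. g(g(pair(p(0), q(pair(p(b), b))), pair(0, q(g(pair(p(b), b), pair(0, b))))), pair(0, q(pair(p(b), b))))  →  g(g(pair(p(0), b), pair(0, q(g(pair(p(b), b), pair(0, b))))), pair(0, q(pair(p(b), b))))   [R5 at 1.1.2]
3. g(g(pair(p(0), b), pair(0, q(g(pair(p(b), b), pair(0, b))))), pair(0, q(pair(p(b), b))))  →  g(g(pair(p(0), b), pair(0, q(p(pair(p(b), b))))), pair(0, q(pair(p(b), b))))   [R6 at 1.2.2.1]
4. g(g(pair(p(0), b), pair(0, q(p(pair(p(b), b))))), pair(0, q(pair(p(b), b))))  →  g(g(pair(p(0), b), pair(0, q(pair(p(b), b)))), pair(0, q(pair(p(b), b))))   [R1 at 1.2.2]
5. g(g(pair(p(0), b), pair(0, q(pair(p(b), b)))), pair(0, q(pair(p(b), b))))  →  g(g(pair(p(0), b), pair(0, b)), pair(0, q(pair(p(b), b))))   [R5 at 1.2.2]
6. g(g(pair(p(0), b), pair(0, b)), pair(0, q(pair(p(b), b))))  →  g(p(pair(p(0), b)), pair(0, q(pair(p(b), b))))   [R6 at 1]
7. g(p(pair(p(0), b)), pair(0, q(pair(p(b), b))))  →  g(p(pair(p(0), b)), pair(0, b))   [R5 at 2.2]
8. g(p(pair(p(0), b)), pair(0, b))  →  p(p(pair(p(0), b)))   [R6 at ε]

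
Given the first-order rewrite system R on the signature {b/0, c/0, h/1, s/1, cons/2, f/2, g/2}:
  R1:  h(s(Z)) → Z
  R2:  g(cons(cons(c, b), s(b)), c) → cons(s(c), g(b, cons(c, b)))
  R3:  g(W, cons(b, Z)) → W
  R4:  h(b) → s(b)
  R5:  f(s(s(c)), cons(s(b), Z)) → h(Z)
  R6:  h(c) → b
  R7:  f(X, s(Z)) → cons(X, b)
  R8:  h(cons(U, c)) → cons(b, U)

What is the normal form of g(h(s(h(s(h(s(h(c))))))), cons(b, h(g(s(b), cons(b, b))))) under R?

1. g(h(s(h(s(h(s(h(c))))))), cons(b, h(g(s(b), cons(b, b)))))  →  h(s(h(s(h(s(h(c)))))))   [R3 at ε]
2. h(s(h(s(h(s(h(c)))))))  →  h(s(h(s(h(c)))))   [R1 at ε]
3. h(s(h(s(h(c)))))  →  h(s(h(c)))   [R1 at ε]
4. h(s(h(c)))  →  h(c)   [R1 at ε]
5. h(c)  →  b   [R6 at ε]

b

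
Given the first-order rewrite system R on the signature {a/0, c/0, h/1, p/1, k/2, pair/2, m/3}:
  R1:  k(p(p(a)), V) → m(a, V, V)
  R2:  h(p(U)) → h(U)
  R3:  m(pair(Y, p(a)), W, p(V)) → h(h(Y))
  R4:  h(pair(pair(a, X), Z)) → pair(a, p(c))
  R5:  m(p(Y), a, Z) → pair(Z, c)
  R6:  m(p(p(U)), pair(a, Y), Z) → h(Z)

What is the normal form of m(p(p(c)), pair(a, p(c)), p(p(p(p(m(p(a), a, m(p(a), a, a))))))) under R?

pair(a, p(c))

1. m(p(p(c)), pair(a, p(c)), p(p(p(p(m(p(a), a, m(p(a), a, a)))))))  →  h(p(p(p(p(m(p(a), a, m(p(a), a, a)))))))   [R6 at ε]
2. h(p(p(p(p(m(p(a), a, m(p(a), a, a)))))))  →  h(p(p(p(m(p(a), a, m(p(a), a, a))))))   [R2 at ε]
3. h(p(p(p(m(p(a), a, m(p(a), a, a))))))  →  h(p(p(m(p(a), a, m(p(a), a, a)))))   [R2 at ε]
4. h(p(p(m(p(a), a, m(p(a), a, a)))))  →  h(p(m(p(a), a, m(p(a), a, a))))   [R2 at ε]
5. h(p(m(p(a), a, m(p(a), a, a))))  →  h(m(p(a), a, m(p(a), a, a)))   [R2 at ε]
6. h(m(p(a), a, m(p(a), a, a)))  →  h(pair(m(p(a), a, a), c))   [R5 at 1]
7. h(pair(m(p(a), a, a), c))  →  h(pair(pair(a, c), c))   [R5 at 1.1]
8. h(pair(pair(a, c), c))  →  pair(a, p(c))   [R4 at ε]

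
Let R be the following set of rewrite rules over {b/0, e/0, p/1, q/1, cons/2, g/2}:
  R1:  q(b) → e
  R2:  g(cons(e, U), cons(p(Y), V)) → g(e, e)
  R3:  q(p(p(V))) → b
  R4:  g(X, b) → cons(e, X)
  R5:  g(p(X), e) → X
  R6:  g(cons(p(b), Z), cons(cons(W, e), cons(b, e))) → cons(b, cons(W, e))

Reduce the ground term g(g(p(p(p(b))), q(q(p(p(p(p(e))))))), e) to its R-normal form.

1. g(g(p(p(p(b))), q(q(p(p(p(p(e))))))), e)  →  g(g(p(p(p(b))), q(b)), e)   [R3 at 1.2.1]
2. g(g(p(p(p(b))), q(b)), e)  →  g(g(p(p(p(b))), e), e)   [R1 at 1.2]
3. g(g(p(p(p(b))), e), e)  →  g(p(p(b)), e)   [R5 at 1]
4. g(p(p(b)), e)  →  p(b)   [R5 at ε]

p(b)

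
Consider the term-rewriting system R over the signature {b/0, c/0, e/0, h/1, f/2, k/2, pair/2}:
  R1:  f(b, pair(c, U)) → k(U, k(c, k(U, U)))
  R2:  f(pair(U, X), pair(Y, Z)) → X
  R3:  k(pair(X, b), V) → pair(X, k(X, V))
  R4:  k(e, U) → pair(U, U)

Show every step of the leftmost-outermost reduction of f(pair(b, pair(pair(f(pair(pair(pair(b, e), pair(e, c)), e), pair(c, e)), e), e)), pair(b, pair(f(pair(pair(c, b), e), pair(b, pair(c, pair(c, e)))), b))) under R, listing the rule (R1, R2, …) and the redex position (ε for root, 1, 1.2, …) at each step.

1. f(pair(b, pair(pair(f(pair(pair(pair(b, e), pair(e, c)), e), pair(c, e)), e), e)), pair(b, pair(f(pair(pair(c, b), e), pair(b, pair(c, pair(c, e)))), b)))  →  pair(pair(f(pair(pair(pair(b, e), pair(e, c)), e), pair(c, e)), e), e)   [R2 at ε]
2. pair(pair(f(pair(pair(pair(b, e), pair(e, c)), e), pair(c, e)), e), e)  →  pair(pair(e, e), e)   [R2 at 1.1]

pair(pair(e, e), e)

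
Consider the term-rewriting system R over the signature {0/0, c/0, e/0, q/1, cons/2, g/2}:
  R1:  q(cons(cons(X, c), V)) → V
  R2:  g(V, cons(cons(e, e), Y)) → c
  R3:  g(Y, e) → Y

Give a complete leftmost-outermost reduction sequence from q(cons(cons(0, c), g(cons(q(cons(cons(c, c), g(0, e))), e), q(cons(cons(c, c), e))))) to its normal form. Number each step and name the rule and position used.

1. q(cons(cons(0, c), g(cons(q(cons(cons(c, c), g(0, e))), e), q(cons(cons(c, c), e)))))  →  g(cons(q(cons(cons(c, c), g(0, e))), e), q(cons(cons(c, c), e)))   [R1 at ε]
2. g(cons(q(cons(cons(c, c), g(0, e))), e), q(cons(cons(c, c), e)))  →  g(cons(g(0, e), e), q(cons(cons(c, c), e)))   [R1 at 1.1]
3. g(cons(g(0, e), e), q(cons(cons(c, c), e)))  →  g(cons(0, e), q(cons(cons(c, c), e)))   [R3 at 1.1]
4. g(cons(0, e), q(cons(cons(c, c), e)))  →  g(cons(0, e), e)   [R1 at 2]
5. g(cons(0, e), e)  →  cons(0, e)   [R3 at ε]

cons(0, e)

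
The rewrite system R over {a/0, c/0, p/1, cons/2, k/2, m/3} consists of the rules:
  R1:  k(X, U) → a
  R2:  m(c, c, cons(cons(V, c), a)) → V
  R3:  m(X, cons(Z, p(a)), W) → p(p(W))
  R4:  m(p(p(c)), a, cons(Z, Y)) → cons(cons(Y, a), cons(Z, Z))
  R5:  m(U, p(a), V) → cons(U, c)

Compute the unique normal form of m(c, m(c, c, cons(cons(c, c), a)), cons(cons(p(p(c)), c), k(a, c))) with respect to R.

1. m(c, m(c, c, cons(cons(c, c), a)), cons(cons(p(p(c)), c), k(a, c)))  →  m(c, c, cons(cons(p(p(c)), c), k(a, c)))   [R2 at 2]
2. m(c, c, cons(cons(p(p(c)), c), k(a, c)))  →  m(c, c, cons(cons(p(p(c)), c), a))   [R1 at 3.2]
3. m(c, c, cons(cons(p(p(c)), c), a))  →  p(p(c))   [R2 at ε]

p(p(c))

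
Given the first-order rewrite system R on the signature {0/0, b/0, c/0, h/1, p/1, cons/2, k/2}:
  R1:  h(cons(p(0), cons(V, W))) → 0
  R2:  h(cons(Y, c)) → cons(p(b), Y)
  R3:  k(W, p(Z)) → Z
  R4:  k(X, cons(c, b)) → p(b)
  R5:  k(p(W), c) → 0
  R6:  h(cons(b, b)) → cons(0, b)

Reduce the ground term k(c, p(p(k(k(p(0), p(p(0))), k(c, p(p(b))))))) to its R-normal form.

1. k(c, p(p(k(k(p(0), p(p(0))), k(c, p(p(b)))))))  →  p(k(k(p(0), p(p(0))), k(c, p(p(b)))))   [R3 at ε]
2. p(k(k(p(0), p(p(0))), k(c, p(p(b)))))  →  p(k(p(0), k(c, p(p(b)))))   [R3 at 1.1]
3. p(k(p(0), k(c, p(p(b)))))  →  p(k(p(0), p(b)))   [R3 at 1.2]
4. p(k(p(0), p(b)))  →  p(b)   [R3 at 1]

p(b)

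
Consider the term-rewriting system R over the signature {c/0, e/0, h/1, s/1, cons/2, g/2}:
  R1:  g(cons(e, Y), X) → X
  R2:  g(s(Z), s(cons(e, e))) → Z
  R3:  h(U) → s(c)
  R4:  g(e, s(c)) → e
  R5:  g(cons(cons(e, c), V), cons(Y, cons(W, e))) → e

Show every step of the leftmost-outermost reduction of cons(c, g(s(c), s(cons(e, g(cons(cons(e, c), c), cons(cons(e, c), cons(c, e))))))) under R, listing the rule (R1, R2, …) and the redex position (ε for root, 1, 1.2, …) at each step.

1. cons(c, g(s(c), s(cons(e, g(cons(cons(e, c), c), cons(cons(e, c), cons(c, e)))))))  →  cons(c, g(s(c), s(cons(e, e))))   [R5 at 2.2.1.2]
2. cons(c, g(s(c), s(cons(e, e))))  →  cons(c, c)   [R2 at 2]

cons(c, c)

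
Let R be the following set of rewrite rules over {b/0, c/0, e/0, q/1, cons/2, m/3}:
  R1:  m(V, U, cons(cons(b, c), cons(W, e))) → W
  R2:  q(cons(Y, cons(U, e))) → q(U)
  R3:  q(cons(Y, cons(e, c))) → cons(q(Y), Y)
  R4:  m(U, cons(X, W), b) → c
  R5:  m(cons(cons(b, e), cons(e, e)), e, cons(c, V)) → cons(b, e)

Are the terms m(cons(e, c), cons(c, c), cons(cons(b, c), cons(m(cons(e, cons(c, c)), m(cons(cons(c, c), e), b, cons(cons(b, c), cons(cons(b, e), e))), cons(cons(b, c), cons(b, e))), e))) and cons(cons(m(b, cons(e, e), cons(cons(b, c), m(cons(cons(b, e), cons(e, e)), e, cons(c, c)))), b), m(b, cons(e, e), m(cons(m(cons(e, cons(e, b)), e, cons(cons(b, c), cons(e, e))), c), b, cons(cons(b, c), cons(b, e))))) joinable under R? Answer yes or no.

Reduce t₁ = m(cons(e, c), cons(c, c), cons(cons(b, c), cons(m(cons(e, cons(c, c)), m(cons(cons(c, c), e), b, cons(cons(b, c), cons(cons(b, e), e))), cons(cons(b, c), cons(b, e))), e))):
1. m(cons(e, c), cons(c, c), cons(cons(b, c), cons(m(cons(e, cons(c, c)), m(cons(cons(c, c), e), b, cons(cons(b, c), cons(cons(b, e), e))), cons(cons(b, c), cons(b, e))), e)))  →  m(cons(e, cons(c, c)), m(cons(cons(c, c), e), b, cons(cons(b, c), cons(cons(b, e), e))), cons(cons(b, c), cons(b, e)))   [R1 at ε]
2. m(cons(e, cons(c, c)), m(cons(cons(c, c), e), b, cons(cons(b, c), cons(cons(b, e), e))), cons(cons(b, c), cons(b, e)))  →  b   [R1 at ε]

Reduce t₂ = cons(cons(m(b, cons(e, e), cons(cons(b, c), m(cons(cons(b, e), cons(e, e)), e, cons(c, c)))), b), m(b, cons(e, e), m(cons(m(cons(e, cons(e, b)), e, cons(cons(b, c), cons(e, e))), c), b, cons(cons(b, c), cons(b, e))))):
1. cons(cons(m(b, cons(e, e), cons(cons(b, c), m(cons(cons(b, e), cons(e, e)), e, cons(c, c)))), b), m(b, cons(e, e), m(cons(m(cons(e, cons(e, b)), e, cons(cons(b, c), cons(e, e))), c), b, cons(cons(b, c), cons(b, e)))))  →  cons(cons(m(b, cons(e, e), cons(cons(b, c), cons(b, e))), b), m(b, cons(e, e), m(cons(m(cons(e, cons(e, b)), e, cons(cons(b, c), cons(e, e))), c), b, cons(cons(b, c), cons(b, e)))))   [R5 at 1.1.3.2]
2. cons(cons(m(b, cons(e, e), cons(cons(b, c), cons(b, e))), b), m(b, cons(e, e), m(cons(m(cons(e, cons(e, b)), e, cons(cons(b, c), cons(e, e))), c), b, cons(cons(b, c), cons(b, e)))))  →  cons(cons(b, b), m(b, cons(e, e), m(cons(m(cons(e, cons(e, b)), e, cons(cons(b, c), cons(e, e))), c), b, cons(cons(b, c), cons(b, e)))))   [R1 at 1.1]
3. cons(cons(b, b), m(b, cons(e, e), m(cons(m(cons(e, cons(e, b)), e, cons(cons(b, c), cons(e, e))), c), b, cons(cons(b, c), cons(b, e)))))  →  cons(cons(b, b), m(b, cons(e, e), b))   [R1 at 2.3]
4. cons(cons(b, b), m(b, cons(e, e), b))  →  cons(cons(b, b), c)   [R4 at 2]

no — NF(t₁) = b, NF(t₂) = cons(cons(b, b), c)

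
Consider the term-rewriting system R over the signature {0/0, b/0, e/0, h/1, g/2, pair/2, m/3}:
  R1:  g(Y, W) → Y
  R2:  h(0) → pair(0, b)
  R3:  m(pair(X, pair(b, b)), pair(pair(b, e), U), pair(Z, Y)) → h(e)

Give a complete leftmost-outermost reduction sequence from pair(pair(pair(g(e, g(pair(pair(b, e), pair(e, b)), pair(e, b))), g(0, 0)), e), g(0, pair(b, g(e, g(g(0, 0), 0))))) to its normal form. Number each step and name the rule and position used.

1. pair(pair(pair(g(e, g(pair(pair(b, e), pair(e, b)), pair(e, b))), g(0, 0)), e), g(0, pair(b, g(e, g(g(0, 0), 0)))))  →  pair(pair(pair(e, g(0, 0)), e), g(0, pair(b, g(e, g(g(0, 0), 0)))))   [R1 at 1.1.1]
2. pair(pair(pair(e, g(0, 0)), e), g(0, pair(b, g(e, g(g(0, 0), 0)))))  →  pair(pair(pair(e, 0), e), g(0, pair(b, g(e, g(g(0, 0), 0)))))   [R1 at 1.1.2]
3. pair(pair(pair(e, 0), e), g(0, pair(b, g(e, g(g(0, 0), 0)))))  →  pair(pair(pair(e, 0), e), 0)   [R1 at 2]

pair(pair(pair(e, 0), e), 0)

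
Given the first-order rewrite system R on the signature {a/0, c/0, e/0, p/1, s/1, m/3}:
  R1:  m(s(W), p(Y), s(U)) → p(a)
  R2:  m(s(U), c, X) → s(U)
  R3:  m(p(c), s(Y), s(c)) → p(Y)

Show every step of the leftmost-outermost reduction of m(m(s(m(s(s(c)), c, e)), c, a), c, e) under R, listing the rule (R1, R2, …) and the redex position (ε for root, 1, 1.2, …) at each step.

1. m(m(s(m(s(s(c)), c, e)), c, a), c, e)  →  m(s(m(s(s(c)), c, e)), c, e)   [R2 at 1]
2. m(s(m(s(s(c)), c, e)), c, e)  →  s(m(s(s(c)), c, e))   [R2 at ε]
3. s(m(s(s(c)), c, e))  →  s(s(s(c)))   [R2 at 1]

s(s(s(c)))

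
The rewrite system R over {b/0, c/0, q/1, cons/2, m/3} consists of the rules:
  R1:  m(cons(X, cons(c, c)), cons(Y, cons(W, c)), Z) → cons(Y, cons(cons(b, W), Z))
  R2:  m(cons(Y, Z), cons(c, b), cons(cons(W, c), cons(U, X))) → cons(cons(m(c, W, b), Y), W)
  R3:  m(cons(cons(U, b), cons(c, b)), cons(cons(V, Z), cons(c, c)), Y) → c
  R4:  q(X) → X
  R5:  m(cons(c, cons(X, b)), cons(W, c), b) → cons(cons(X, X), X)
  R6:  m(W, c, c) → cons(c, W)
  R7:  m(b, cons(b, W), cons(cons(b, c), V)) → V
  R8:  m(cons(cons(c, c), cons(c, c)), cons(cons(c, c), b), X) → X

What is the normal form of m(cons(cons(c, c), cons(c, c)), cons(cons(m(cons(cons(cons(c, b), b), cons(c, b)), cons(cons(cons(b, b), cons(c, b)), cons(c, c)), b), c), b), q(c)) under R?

c

1. m(cons(cons(c, c), cons(c, c)), cons(cons(m(cons(cons(cons(c, b), b), cons(c, b)), cons(cons(cons(b, b), cons(c, b)), cons(c, c)), b), c), b), q(c))  →  m(cons(cons(c, c), cons(c, c)), cons(cons(c, c), b), q(c))   [R3 at 2.1.1]
2. m(cons(cons(c, c), cons(c, c)), cons(cons(c, c), b), q(c))  →  q(c)   [R8 at ε]
3. q(c)  →  c   [R4 at ε]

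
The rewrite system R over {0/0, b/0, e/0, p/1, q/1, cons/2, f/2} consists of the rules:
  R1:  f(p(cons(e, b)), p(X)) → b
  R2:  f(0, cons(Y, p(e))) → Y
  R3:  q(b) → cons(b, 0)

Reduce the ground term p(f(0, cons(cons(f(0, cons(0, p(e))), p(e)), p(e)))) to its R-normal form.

p(cons(0, p(e)))

1. p(f(0, cons(cons(f(0, cons(0, p(e))), p(e)), p(e))))  →  p(cons(f(0, cons(0, p(e))), p(e)))   [R2 at 1]
2. p(cons(f(0, cons(0, p(e))), p(e)))  →  p(cons(0, p(e)))   [R2 at 1.1]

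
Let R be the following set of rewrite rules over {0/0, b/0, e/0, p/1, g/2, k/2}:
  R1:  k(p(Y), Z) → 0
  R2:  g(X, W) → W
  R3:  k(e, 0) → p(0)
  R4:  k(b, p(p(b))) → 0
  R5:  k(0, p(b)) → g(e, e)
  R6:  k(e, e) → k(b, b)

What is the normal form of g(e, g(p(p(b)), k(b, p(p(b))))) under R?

1. g(e, g(p(p(b)), k(b, p(p(b)))))  →  g(p(p(b)), k(b, p(p(b))))   [R2 at ε]
2. g(p(p(b)), k(b, p(p(b))))  →  k(b, p(p(b)))   [R2 at ε]
3. k(b, p(p(b)))  →  0   [R4 at ε]

0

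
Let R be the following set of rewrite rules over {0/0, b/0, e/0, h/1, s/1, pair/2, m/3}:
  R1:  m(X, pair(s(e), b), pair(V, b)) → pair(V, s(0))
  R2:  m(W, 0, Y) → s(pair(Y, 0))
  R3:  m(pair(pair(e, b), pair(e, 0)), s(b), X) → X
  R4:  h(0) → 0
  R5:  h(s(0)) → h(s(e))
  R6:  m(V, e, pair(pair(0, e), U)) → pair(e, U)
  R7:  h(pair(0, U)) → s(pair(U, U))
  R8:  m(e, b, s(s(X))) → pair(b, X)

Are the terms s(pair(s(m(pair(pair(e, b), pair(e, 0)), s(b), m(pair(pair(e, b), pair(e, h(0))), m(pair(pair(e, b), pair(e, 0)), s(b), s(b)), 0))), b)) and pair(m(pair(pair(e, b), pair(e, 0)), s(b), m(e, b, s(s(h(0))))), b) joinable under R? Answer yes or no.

no — NF(t₁) = s(pair(s(0), b)), NF(t₂) = pair(pair(b, 0), b)

Reduce t₁ = s(pair(s(m(pair(pair(e, b), pair(e, 0)), s(b), m(pair(pair(e, b), pair(e, h(0))), m(pair(pair(e, b), pair(e, 0)), s(b), s(b)), 0))), b)):
1. s(pair(s(m(pair(pair(e, b), pair(e, 0)), s(b), m(pair(pair(e, b), pair(e, h(0))), m(pair(pair(e, b), pair(e, 0)), s(b), s(b)), 0))), b))  →  s(pair(s(m(pair(pair(e, b), pair(e, h(0))), m(pair(pair(e, b), pair(e, 0)), s(b), s(b)), 0)), b))   [R3 at 1.1.1]
2. s(pair(s(m(pair(pair(e, b), pair(e, h(0))), m(pair(pair(e, b), pair(e, 0)), s(b), s(b)), 0)), b))  →  s(pair(s(m(pair(pair(e, b), pair(e, 0)), m(pair(pair(e, b), pair(e, 0)), s(b), s(b)), 0)), b))   [R4 at 1.1.1.1.2.2]
3. s(pair(s(m(pair(pair(e, b), pair(e, 0)), m(pair(pair(e, b), pair(e, 0)), s(b), s(b)), 0)), b))  →  s(pair(s(m(pair(pair(e, b), pair(e, 0)), s(b), 0)), b))   [R3 at 1.1.1.2]
4. s(pair(s(m(pair(pair(e, b), pair(e, 0)), s(b), 0)), b))  →  s(pair(s(0), b))   [R3 at 1.1.1]

Reduce t₂ = pair(m(pair(pair(e, b), pair(e, 0)), s(b), m(e, b, s(s(h(0))))), b):
1. pair(m(pair(pair(e, b), pair(e, 0)), s(b), m(e, b, s(s(h(0))))), b)  →  pair(m(e, b, s(s(h(0)))), b)   [R3 at 1]
2. pair(m(e, b, s(s(h(0)))), b)  →  pair(pair(b, h(0)), b)   [R8 at 1]
3. pair(pair(b, h(0)), b)  →  pair(pair(b, 0), b)   [R4 at 1.2]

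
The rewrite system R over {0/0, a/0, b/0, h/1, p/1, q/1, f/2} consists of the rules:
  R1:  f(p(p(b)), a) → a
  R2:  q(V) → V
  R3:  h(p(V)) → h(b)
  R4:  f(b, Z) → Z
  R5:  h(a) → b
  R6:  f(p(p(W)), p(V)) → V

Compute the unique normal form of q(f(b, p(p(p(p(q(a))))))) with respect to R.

p(p(p(p(a))))

1. q(f(b, p(p(p(p(q(a)))))))  →  f(b, p(p(p(p(q(a))))))   [R2 at ε]
2. f(b, p(p(p(p(q(a))))))  →  p(p(p(p(q(a)))))   [R4 at ε]
3. p(p(p(p(q(a)))))  →  p(p(p(p(a))))   [R2 at 1.1.1.1]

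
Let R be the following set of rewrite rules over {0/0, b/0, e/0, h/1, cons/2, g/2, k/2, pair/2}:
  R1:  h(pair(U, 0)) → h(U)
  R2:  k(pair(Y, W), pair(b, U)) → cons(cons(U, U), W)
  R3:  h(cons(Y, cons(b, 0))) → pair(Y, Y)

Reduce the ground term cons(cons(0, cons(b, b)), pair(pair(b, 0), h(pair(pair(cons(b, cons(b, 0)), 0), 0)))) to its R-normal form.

1. cons(cons(0, cons(b, b)), pair(pair(b, 0), h(pair(pair(cons(b, cons(b, 0)), 0), 0))))  →  cons(cons(0, cons(b, b)), pair(pair(b, 0), h(pair(cons(b, cons(b, 0)), 0))))   [R1 at 2.2]
2. cons(cons(0, cons(b, b)), pair(pair(b, 0), h(pair(cons(b, cons(b, 0)), 0))))  →  cons(cons(0, cons(b, b)), pair(pair(b, 0), h(cons(b, cons(b, 0)))))   [R1 at 2.2]
3. cons(cons(0, cons(b, b)), pair(pair(b, 0), h(cons(b, cons(b, 0)))))  →  cons(cons(0, cons(b, b)), pair(pair(b, 0), pair(b, b)))   [R3 at 2.2]

cons(cons(0, cons(b, b)), pair(pair(b, 0), pair(b, b)))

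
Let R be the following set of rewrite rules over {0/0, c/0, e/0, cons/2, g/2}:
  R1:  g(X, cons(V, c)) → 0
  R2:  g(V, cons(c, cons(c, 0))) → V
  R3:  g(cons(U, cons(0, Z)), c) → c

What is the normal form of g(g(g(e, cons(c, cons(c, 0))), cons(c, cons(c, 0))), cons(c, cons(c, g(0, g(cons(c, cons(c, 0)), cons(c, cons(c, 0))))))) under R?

1. g(g(g(e, cons(c, cons(c, 0))), cons(c, cons(c, 0))), cons(c, cons(c, g(0, g(cons(c, cons(c, 0)), cons(c, cons(c, 0)))))))  →  g(g(e, cons(c, cons(c, 0))), cons(c, cons(c, g(0, g(cons(c, cons(c, 0)), cons(c, cons(c, 0)))))))   [R2 at 1]
2. g(g(e, cons(c, cons(c, 0))), cons(c, cons(c, g(0, g(cons(c, cons(c, 0)), cons(c, cons(c, 0)))))))  →  g(e, cons(c, cons(c, g(0, g(cons(c, cons(c, 0)), cons(c, cons(c, 0)))))))   [R2 at 1]
3. g(e, cons(c, cons(c, g(0, g(cons(c, cons(c, 0)), cons(c, cons(c, 0)))))))  →  g(e, cons(c, cons(c, g(0, cons(c, cons(c, 0))))))   [R2 at 2.2.2.2]
4. g(e, cons(c, cons(c, g(0, cons(c, cons(c, 0))))))  →  g(e, cons(c, cons(c, 0)))   [R2 at 2.2.2]
5. g(e, cons(c, cons(c, 0)))  →  e   [R2 at ε]

e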